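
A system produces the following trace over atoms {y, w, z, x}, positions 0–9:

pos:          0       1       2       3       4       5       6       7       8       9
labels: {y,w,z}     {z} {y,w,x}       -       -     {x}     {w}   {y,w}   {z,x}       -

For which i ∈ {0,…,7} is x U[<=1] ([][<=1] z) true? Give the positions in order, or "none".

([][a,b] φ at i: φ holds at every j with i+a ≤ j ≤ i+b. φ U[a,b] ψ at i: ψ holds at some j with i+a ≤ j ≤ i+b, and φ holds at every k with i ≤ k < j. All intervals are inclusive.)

0

Evaluate at each i in [0,7]:
  i=0: ✓ (rhs at j=0)
  i=1: ✗ (no rhs in [1,2])
  i=2: ✗ (no rhs in [2,3])
  i=3: ✗ (no rhs in [3,4])
  i=4: ✗ (no rhs in [4,5])
  i=5: ✗ (no rhs in [5,6])
  i=6: ✗ (no rhs in [6,7])
  i=7: ✗ (no rhs in [7,8])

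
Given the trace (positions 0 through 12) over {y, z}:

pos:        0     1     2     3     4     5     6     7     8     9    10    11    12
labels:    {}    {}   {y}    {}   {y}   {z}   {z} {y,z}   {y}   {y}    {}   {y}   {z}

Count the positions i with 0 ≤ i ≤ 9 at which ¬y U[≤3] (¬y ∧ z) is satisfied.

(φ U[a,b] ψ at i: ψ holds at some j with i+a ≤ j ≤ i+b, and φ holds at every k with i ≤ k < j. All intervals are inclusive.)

2

Evaluate at each i in [0,9]:
  i=0: ✗ (no rhs in [0,3])
  i=1: ✗ (no rhs in [1,4])
  i=2: ✗ (lhs fails at k=2 before rhs at j=5)
  i=3: ✗ (lhs fails at k=4 before rhs at j=5)
  i=4: ✗ (lhs fails at k=4 before rhs at j=5)
  i=5: ✓ (rhs at j=5)
  i=6: ✓ (rhs at j=6)
  i=7: ✗ (no rhs in [7,10])
  i=8: ✗ (no rhs in [8,11])
  i=9: ✗ (lhs fails at k=9 before rhs at j=12)
Positions where it holds: {5, 6} → 2.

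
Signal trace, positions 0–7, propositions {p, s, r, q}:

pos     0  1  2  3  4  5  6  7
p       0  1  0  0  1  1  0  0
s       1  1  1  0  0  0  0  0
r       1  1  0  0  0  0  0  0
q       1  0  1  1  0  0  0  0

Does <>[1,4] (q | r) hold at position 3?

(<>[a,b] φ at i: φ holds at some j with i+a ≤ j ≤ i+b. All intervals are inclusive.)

Check (q | r) at each j in [4,7]:
  j=4: false
  j=5: false
  j=6: false
  j=7: false
No position in the window satisfies it → formula fails.

No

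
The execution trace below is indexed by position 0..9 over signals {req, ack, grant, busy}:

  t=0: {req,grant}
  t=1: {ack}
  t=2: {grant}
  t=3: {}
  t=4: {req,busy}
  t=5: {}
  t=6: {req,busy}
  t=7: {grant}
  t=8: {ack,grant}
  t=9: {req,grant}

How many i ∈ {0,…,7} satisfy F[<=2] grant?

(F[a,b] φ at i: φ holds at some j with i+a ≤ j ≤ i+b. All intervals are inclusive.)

Evaluate at each i in [0,7]:
  i=0: ✓ (witness j=0)
  i=1: ✓ (witness j=2)
  i=2: ✓ (witness j=2)
  i=3: ✗ (none in [3,5])
  i=4: ✗ (none in [4,6])
  i=5: ✓ (witness j=7)
  i=6: ✓ (witness j=7)
  i=7: ✓ (witness j=7)
Positions where it holds: {0, 1, 2, 5, 6, 7} → 6.

6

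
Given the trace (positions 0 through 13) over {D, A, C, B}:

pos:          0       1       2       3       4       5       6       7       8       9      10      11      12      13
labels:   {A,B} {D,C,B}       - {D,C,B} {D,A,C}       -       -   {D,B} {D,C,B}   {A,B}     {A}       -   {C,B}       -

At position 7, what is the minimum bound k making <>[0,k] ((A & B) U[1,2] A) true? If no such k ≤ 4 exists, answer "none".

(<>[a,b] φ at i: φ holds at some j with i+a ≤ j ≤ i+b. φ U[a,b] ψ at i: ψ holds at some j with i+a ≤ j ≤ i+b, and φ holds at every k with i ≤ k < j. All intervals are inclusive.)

2

Scan j = 7,8,… for ((A & B) U[1,2] A):
  j=7: fails
  j=8: fails
  j=9: holds
First hit at j=9, so smallest k = 9-7 = 2.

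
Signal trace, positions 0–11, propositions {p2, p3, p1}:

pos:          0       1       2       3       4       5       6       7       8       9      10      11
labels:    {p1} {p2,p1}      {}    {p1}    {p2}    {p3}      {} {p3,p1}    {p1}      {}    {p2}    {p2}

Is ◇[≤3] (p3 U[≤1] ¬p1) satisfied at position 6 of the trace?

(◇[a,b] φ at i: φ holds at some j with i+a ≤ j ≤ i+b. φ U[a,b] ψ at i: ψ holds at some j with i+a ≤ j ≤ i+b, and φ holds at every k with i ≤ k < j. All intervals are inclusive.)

True

Check (p3 U[≤1] ¬p1) at each j in [6,9]:
  j=6: holds
  j=7: fails
  j=8: fails
  j=9: holds
Found at j=6 → formula holds.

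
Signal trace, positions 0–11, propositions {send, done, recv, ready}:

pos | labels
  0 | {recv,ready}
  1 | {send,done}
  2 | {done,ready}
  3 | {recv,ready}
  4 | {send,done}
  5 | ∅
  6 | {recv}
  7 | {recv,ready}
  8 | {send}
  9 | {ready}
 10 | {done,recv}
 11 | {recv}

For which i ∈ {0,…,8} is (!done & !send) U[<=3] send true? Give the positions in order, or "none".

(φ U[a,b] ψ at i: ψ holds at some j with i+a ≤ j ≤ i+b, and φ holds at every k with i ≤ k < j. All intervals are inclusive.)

0, 1, 3, 4, 5, 6, 7, 8

Evaluate at each i in [0,8]:
  i=0: ✓ (rhs at j=1; lhs holds on [0,0])
  i=1: ✓ (rhs at j=1)
  i=2: ✗ (lhs fails at k=2 before rhs at j=4)
  i=3: ✓ (rhs at j=4; lhs holds on [3,3])
  i=4: ✓ (rhs at j=4)
  i=5: ✓ (rhs at j=8; lhs holds on [5,7])
  i=6: ✓ (rhs at j=8; lhs holds on [6,7])
  i=7: ✓ (rhs at j=8; lhs holds on [7,7])
  i=8: ✓ (rhs at j=8)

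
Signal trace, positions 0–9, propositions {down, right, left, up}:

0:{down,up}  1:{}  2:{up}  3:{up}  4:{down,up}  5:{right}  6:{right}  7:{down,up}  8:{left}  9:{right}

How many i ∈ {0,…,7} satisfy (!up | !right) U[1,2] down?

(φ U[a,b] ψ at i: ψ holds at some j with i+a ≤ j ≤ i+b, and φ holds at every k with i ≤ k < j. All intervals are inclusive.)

4

Evaluate at each i in [0,7]:
  i=0: ✗ (no rhs in [1,2])
  i=1: ✗ (no rhs in [2,3])
  i=2: ✓ (rhs at j=4; lhs holds on [2,3])
  i=3: ✓ (rhs at j=4; lhs holds on [3,3])
  i=4: ✗ (no rhs in [5,6])
  i=5: ✓ (rhs at j=7; lhs holds on [5,6])
  i=6: ✓ (rhs at j=7; lhs holds on [6,6])
  i=7: ✗ (no rhs in [8,9])
Positions where it holds: {2, 3, 5, 6} → 4.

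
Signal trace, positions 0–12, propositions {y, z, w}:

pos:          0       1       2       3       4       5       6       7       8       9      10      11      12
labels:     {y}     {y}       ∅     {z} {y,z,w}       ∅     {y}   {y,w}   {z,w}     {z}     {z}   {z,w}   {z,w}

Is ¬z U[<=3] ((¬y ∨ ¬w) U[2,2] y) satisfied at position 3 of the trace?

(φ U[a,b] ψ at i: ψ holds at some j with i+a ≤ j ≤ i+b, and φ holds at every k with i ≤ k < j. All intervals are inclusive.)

Need some j in [3,6] with ((¬y ∨ ¬w) U[2,2] y), and ¬z at every k in [3,j-1].
  j=3: ((¬y ∨ ¬w) U[2,2] y) — fails.
  j=4: ((¬y ∨ ¬w) U[2,2] y) — fails.
  j=5: ((¬y ∨ ¬w) U[2,2] y) holds, but ¬z fails at k=3 → not this j.
  j=6: ((¬y ∨ ¬w) U[2,2] y) — fails.
No j in the window works → until fails.

Does not hold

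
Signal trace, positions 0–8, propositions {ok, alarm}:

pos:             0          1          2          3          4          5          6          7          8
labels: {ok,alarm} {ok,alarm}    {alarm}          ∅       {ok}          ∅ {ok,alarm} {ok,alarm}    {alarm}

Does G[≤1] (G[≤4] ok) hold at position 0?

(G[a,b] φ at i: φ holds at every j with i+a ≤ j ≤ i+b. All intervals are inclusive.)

Check G[≤4] ok at every j in [0,1]:
  j=0: fails at 2
  j=1: fails at 2
Fails at j=0 → formula fails.

Does not hold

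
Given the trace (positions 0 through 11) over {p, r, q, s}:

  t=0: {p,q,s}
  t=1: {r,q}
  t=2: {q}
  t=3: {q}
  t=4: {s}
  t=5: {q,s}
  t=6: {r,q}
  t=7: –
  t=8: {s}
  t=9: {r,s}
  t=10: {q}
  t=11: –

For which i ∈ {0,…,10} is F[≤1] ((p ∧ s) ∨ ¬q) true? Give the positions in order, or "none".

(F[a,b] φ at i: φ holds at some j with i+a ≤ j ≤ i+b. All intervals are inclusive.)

0, 3, 4, 6, 7, 8, 9, 10

Evaluate at each i in [0,10]:
  i=0: ✓ (witness j=0)
  i=1: ✗ (none in [1,2])
  i=2: ✗ (none in [2,3])
  i=3: ✓ (witness j=4)
  i=4: ✓ (witness j=4)
  i=5: ✗ (none in [5,6])
  i=6: ✓ (witness j=7)
  i=7: ✓ (witness j=7)
  i=8: ✓ (witness j=8)
  i=9: ✓ (witness j=9)
  i=10: ✓ (witness j=11)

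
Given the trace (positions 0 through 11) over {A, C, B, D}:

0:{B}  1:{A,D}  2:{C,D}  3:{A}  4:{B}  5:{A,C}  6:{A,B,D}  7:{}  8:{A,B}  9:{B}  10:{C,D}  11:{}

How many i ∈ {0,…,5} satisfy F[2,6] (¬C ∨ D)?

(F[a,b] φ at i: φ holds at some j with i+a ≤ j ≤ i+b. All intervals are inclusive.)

6

Evaluate at each i in [0,5]:
  i=0: ✓ (witness j=2)
  i=1: ✓ (witness j=3)
  i=2: ✓ (witness j=4)
  i=3: ✓ (witness j=6)
  i=4: ✓ (witness j=6)
  i=5: ✓ (witness j=7)
Positions where it holds: {0, 1, 2, 3, 4, 5} → 6.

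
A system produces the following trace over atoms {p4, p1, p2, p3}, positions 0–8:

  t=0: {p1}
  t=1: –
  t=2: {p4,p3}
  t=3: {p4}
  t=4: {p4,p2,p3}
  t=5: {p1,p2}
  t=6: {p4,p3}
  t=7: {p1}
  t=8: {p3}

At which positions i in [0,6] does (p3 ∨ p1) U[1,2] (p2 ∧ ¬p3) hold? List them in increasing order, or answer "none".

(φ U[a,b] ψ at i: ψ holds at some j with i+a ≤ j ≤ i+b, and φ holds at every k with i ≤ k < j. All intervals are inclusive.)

Evaluate at each i in [0,6]:
  i=0: ✗ (no rhs in [1,2])
  i=1: ✗ (no rhs in [2,3])
  i=2: ✗ (no rhs in [3,4])
  i=3: ✗ (lhs fails at k=3 before rhs at j=5)
  i=4: ✓ (rhs at j=5; lhs holds on [4,4])
  i=5: ✗ (no rhs in [6,7])
  i=6: ✗ (no rhs in [7,8])

4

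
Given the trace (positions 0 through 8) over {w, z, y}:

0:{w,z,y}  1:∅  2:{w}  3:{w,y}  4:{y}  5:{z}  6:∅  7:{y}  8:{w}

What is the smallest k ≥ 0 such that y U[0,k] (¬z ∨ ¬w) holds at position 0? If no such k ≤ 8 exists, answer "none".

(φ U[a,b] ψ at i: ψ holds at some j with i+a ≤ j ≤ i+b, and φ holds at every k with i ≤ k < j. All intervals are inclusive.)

1

Need earliest j ≥ 0 with (¬z ∨ ¬w), and y at every k in [0,j-1].
  j=0: rhs fails.
  j=1: rhs holds; lhs holds on [0,0]. k = 1.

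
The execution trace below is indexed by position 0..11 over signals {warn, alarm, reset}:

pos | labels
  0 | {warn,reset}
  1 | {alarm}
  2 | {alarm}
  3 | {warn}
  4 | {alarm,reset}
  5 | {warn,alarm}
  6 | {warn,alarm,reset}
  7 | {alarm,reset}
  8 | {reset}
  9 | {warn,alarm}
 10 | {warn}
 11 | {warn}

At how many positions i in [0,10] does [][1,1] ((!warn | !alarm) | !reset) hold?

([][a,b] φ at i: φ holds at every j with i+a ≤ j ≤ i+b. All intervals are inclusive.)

Evaluate at each i in [0,10]:
  i=0: ✓ (all of [1,1])
  i=1: ✓ (all of [2,2])
  i=2: ✓ (all of [3,3])
  i=3: ✓ (all of [4,4])
  i=4: ✓ (all of [5,5])
  i=5: ✗ (fails at j=6)
  i=6: ✓ (all of [7,7])
  i=7: ✓ (all of [8,8])
  i=8: ✓ (all of [9,9])
  i=9: ✓ (all of [10,10])
  i=10: ✓ (all of [11,11])
Positions where it holds: {0, 1, 2, 3, 4, 6, 7, 8, 9, 10} → 10.

10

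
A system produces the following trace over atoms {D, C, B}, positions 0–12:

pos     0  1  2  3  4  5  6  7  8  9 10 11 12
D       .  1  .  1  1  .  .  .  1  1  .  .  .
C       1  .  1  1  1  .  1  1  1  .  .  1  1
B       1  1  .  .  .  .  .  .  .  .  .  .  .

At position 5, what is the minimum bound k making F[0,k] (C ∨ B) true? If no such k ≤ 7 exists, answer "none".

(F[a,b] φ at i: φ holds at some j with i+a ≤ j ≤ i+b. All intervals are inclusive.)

Scan j = 5,6,… for (C ∨ B):
  j=5: fails
  j=6: holds
First hit at j=6, so smallest k = 6-5 = 1.

1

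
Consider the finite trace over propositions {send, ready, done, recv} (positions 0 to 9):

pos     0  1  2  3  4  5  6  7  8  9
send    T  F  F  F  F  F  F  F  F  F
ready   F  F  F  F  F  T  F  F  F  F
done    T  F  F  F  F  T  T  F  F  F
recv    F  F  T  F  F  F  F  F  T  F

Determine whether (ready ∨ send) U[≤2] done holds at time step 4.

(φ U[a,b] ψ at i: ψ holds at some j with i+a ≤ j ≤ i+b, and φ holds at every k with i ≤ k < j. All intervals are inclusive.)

Need some j in [4,6] with done, and (ready ∨ send) at every k in [4,j-1].
  j=4: done false.
  j=5: done holds, but (ready ∨ send) fails at k=4 → not this j.
  j=6: done holds, but (ready ∨ send) fails at k=4 → not this j.
No j in the window works → until fails.

False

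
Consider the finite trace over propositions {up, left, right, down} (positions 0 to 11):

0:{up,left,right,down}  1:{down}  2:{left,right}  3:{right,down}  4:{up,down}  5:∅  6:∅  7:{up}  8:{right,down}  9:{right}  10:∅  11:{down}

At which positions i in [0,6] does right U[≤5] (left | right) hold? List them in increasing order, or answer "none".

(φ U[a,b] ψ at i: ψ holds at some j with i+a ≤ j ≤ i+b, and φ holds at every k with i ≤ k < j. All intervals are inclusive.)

Evaluate at each i in [0,6]:
  i=0: ✓ (rhs at j=0)
  i=1: ✗ (lhs fails at k=1 before rhs at j=2)
  i=2: ✓ (rhs at j=2)
  i=3: ✓ (rhs at j=3)
  i=4: ✗ (lhs fails at k=4 before rhs at j=8)
  i=5: ✗ (lhs fails at k=5 before rhs at j=8)
  i=6: ✗ (lhs fails at k=6 before rhs at j=8)

0, 2, 3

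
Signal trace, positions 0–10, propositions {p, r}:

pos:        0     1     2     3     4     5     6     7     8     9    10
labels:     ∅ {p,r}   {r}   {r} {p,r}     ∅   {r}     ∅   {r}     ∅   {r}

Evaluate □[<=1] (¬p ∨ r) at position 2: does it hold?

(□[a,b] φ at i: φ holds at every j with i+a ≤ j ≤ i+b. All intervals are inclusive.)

Holds

Check (¬p ∨ r) at every j in [2,3]:
  j=2: true
  j=3: true
All positions satisfy it → formula holds.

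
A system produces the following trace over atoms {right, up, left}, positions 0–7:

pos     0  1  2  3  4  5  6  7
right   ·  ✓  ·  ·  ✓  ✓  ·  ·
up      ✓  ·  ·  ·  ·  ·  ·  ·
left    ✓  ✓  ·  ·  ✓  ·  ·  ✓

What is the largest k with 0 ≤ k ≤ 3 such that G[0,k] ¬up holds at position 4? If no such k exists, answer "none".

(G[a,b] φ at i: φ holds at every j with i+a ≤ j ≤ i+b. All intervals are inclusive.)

3

¬up must hold from j=4 onward; find where it first fails.
  j=4: holds
  j=5: holds
  j=6: holds
  j=7: holds
Holds through j=7; largest k = 3.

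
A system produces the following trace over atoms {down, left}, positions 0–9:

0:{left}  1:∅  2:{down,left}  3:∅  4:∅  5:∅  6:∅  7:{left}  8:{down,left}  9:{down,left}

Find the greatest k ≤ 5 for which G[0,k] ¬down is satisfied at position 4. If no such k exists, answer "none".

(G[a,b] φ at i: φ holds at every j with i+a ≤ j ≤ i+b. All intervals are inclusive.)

3

¬down must hold from j=4 onward; find where it first fails.
  j=4: holds
  j=5: holds
  j=6: holds
  j=7: holds
  j=8: fails
Holds on [4,7], so largest k = 3.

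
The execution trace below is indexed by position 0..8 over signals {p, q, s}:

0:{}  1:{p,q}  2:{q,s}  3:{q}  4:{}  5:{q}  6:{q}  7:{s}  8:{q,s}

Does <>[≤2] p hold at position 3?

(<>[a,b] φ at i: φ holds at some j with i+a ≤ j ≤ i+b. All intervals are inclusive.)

No

Check p at each j in [3,5]:
  j=3: false
  j=4: false
  j=5: false
No position in the window satisfies it → formula fails.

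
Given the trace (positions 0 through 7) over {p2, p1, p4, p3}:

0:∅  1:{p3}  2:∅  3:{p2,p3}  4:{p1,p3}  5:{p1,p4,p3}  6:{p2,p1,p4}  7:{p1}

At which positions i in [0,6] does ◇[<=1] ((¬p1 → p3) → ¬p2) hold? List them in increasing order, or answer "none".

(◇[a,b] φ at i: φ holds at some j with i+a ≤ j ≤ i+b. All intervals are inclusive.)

0, 1, 2, 3, 4, 5, 6

Evaluate at each i in [0,6]:
  i=0: ✓ (witness j=0)
  i=1: ✓ (witness j=1)
  i=2: ✓ (witness j=2)
  i=3: ✓ (witness j=4)
  i=4: ✓ (witness j=4)
  i=5: ✓ (witness j=5)
  i=6: ✓ (witness j=7)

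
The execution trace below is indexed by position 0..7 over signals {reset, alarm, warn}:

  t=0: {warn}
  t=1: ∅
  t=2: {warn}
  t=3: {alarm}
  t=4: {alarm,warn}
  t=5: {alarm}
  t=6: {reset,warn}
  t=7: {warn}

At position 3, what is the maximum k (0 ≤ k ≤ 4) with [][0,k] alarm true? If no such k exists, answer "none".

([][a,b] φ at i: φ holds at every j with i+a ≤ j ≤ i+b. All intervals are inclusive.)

alarm must hold from j=3 onward; find where it first fails.
  j=3: holds
  j=4: holds
  j=5: holds
  j=6: fails
Holds on [3,5], so largest k = 2.

2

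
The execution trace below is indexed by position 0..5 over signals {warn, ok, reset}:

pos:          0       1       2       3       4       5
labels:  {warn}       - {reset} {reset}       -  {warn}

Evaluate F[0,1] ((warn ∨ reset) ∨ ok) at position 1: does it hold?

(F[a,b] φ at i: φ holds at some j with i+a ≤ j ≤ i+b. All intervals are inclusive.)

Yes

Check ((warn ∨ reset) ∨ ok) at each j in [1,2]:
  j=1: false
  j=2: true
Found at j=2 → formula holds.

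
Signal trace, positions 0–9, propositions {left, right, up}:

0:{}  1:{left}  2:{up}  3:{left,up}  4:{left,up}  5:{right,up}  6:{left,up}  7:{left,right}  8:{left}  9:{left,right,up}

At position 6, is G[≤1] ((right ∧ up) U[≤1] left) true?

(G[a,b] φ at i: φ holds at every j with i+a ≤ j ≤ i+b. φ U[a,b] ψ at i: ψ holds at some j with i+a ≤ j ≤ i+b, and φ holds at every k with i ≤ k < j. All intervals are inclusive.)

Check ((right ∧ up) U[≤1] left) at every j in [6,7]:
  j=6: holds
  j=7: holds
All positions satisfy it → formula holds.

Holds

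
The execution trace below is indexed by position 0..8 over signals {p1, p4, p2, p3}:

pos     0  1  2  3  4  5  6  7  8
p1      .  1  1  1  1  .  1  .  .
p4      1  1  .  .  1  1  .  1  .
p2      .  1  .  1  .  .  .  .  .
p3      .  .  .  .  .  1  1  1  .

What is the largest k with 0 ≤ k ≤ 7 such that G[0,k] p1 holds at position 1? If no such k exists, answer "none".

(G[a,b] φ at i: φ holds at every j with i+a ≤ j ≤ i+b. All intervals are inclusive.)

p1 must hold from j=1 onward; find where it first fails.
  j=1: holds
  j=2: holds
  j=3: holds
  j=4: holds
  j=5: fails
Holds on [1,4], so largest k = 3.

3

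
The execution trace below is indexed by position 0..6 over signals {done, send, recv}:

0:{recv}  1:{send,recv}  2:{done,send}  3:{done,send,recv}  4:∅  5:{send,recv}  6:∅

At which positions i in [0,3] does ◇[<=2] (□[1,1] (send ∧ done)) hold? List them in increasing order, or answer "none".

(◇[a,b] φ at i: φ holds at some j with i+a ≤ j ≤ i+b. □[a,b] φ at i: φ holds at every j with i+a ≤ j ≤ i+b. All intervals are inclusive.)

0, 1, 2

Evaluate at each i in [0,3]:
  i=0: ✓ (witness j=1)
  i=1: ✓ (witness j=1)
  i=2: ✓ (witness j=2)
  i=3: ✗ (none in [3,5])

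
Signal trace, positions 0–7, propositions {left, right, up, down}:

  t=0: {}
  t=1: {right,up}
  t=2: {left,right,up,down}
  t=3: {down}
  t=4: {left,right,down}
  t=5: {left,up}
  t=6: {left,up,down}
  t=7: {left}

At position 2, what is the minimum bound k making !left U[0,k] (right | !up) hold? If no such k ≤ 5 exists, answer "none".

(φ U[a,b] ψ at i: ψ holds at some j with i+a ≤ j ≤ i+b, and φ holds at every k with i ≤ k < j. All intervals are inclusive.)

0

Need earliest j ≥ 2 with (right | !up), and !left at every k in [2,j-1].
  j=2: rhs holds (empty prefix). k = 0.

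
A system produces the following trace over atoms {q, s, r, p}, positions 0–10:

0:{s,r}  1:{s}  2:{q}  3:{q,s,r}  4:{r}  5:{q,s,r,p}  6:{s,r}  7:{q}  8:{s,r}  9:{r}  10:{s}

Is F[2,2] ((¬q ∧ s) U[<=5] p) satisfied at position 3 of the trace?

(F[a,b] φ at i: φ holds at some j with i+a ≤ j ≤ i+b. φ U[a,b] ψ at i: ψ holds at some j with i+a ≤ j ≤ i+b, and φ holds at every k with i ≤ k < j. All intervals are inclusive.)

Yes

Check ((¬q ∧ s) U[<=5] p) at each j in [5,5]:
  j=5: holds
Found at j=5 → formula holds.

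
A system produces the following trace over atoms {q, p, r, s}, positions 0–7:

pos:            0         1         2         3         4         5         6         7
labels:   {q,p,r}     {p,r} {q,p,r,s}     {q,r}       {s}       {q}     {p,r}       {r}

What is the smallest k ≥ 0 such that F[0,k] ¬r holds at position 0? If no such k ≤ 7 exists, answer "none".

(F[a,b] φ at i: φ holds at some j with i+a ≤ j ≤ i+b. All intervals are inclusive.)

4

Scan j = 0,1,… for ¬r:
  j=0: fails
  j=1: fails
  j=2: fails
  j=3: fails
  j=4: holds
First hit at j=4, so smallest k = 4-0 = 4.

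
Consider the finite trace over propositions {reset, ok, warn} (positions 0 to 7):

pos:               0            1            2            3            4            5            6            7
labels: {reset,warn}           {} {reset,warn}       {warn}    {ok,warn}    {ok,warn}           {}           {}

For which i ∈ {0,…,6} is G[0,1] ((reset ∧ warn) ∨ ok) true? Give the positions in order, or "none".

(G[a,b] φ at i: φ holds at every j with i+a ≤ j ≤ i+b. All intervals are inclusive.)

4

Evaluate at each i in [0,6]:
  i=0: ✗ (fails at j=1)
  i=1: ✗ (fails at j=1)
  i=2: ✗ (fails at j=3)
  i=3: ✗ (fails at j=3)
  i=4: ✓ (all of [4,5])
  i=5: ✗ (fails at j=6)
  i=6: ✗ (fails at j=6)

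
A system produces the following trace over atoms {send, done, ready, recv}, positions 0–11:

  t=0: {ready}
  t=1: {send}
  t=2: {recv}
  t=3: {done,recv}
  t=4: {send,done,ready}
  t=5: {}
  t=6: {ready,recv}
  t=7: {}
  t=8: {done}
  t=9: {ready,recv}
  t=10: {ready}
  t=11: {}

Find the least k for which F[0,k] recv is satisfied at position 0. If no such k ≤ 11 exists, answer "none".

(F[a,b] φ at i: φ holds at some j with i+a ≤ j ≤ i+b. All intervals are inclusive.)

Scan j = 0,1,… for recv:
  j=0: fails
  j=1: fails
  j=2: holds
First hit at j=2, so smallest k = 2-0 = 2.

2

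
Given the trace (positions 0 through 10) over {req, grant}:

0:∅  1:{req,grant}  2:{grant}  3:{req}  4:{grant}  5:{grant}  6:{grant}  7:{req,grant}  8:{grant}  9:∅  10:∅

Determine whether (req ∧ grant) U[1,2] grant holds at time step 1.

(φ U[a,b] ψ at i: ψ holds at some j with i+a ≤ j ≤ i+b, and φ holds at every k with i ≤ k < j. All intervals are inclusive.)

Need some j in [2,3] with grant, and (req ∧ grant) at every k in [1,j-1].
  j=2: grant holds; (req ∧ grant) holds at every k in [1,1] → satisfied.

Holds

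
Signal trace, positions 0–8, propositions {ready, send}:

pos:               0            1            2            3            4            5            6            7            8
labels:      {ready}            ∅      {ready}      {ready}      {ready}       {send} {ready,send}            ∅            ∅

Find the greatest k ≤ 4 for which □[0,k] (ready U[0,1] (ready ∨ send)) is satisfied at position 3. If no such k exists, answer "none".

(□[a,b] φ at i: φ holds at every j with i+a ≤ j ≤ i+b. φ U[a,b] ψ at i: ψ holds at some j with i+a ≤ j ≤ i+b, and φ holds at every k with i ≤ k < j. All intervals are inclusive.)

(ready U[0,1] (ready ∨ send)) must hold from j=3 onward; find where it first fails.
  j=3: holds
  j=4: holds
  j=5: holds
  j=6: holds
  j=7: fails
Holds on [3,6], so largest k = 3.

3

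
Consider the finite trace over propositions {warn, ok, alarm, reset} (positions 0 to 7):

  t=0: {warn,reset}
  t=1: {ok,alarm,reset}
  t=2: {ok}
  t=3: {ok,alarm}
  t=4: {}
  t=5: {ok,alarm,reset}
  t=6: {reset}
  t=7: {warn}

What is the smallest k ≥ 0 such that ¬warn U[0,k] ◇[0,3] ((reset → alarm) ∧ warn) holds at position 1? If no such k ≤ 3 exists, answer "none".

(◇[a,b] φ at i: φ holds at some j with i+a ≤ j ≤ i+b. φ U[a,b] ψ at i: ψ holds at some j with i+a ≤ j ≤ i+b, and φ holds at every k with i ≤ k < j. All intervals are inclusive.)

Need earliest j ≥ 1 with ◇[0,3] ((reset → alarm) ∧ warn), and ¬warn at every k in [1,j-1].
  j=1: rhs fails.
  j=2: rhs fails.
  j=3: rhs fails.
  j=4: rhs holds; lhs holds on [1,3]. k = 3.

3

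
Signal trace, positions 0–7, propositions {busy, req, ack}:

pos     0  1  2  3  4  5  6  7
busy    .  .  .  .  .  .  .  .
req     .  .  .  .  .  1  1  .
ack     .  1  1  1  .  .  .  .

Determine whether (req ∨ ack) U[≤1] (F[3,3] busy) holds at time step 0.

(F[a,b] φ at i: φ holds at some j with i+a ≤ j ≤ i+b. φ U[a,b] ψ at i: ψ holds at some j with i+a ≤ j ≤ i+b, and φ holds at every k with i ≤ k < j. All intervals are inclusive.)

Need some j in [0,1] with F[3,3] busy, and (req ∨ ack) at every k in [0,j-1].
  j=0: F[3,3] busy — fails (none in [3,3]).
  j=1: F[3,3] busy — fails (none in [4,4]).
No j in the window works → until fails.

Does not hold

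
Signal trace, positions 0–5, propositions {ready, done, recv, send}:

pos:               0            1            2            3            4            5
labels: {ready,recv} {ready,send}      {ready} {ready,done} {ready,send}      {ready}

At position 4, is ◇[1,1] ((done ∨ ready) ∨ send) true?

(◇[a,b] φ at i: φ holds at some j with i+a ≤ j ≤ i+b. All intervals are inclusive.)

Check ((done ∨ ready) ∨ send) at each j in [5,5]:
  j=5: true
Found at j=5 → formula holds.

True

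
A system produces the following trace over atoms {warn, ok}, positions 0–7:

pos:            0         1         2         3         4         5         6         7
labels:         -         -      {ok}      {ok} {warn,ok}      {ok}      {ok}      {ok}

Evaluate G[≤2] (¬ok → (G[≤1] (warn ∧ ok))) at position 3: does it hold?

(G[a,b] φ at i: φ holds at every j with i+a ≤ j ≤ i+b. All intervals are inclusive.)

Yes

Check (¬ok → (G[≤1] (warn ∧ ok))) at every j in [3,5]:
  j=3: antecedent false → ✓
  j=4: antecedent false → ✓
  j=5: antecedent false → ✓
All positions satisfy it → formula holds.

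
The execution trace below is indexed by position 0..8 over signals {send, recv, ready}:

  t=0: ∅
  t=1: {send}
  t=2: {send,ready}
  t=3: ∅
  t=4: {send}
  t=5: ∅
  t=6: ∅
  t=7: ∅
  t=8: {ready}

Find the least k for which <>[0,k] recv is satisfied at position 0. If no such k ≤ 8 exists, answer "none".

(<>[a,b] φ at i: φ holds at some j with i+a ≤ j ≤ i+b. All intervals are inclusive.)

none

Scan j = 0,1,… for recv:
  j=0: fails
  j=1: fails
  j=2: fails
  j=3: fails
  j=4: fails
  j=5: fails
  j=6: fails
  j=7: fails
  j=8: fails
No j in [0,8] satisfies it → none.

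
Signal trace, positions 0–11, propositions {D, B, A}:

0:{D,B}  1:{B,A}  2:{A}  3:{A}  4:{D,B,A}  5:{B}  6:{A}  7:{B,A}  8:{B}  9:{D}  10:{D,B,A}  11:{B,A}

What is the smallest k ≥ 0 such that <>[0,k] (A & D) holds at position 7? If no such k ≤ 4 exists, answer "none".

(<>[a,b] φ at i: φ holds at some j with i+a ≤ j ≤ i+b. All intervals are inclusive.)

3

Scan j = 7,8,… for (A & D):
  j=7: fails
  j=8: fails
  j=9: fails
  j=10: holds
First hit at j=10, so smallest k = 10-7 = 3.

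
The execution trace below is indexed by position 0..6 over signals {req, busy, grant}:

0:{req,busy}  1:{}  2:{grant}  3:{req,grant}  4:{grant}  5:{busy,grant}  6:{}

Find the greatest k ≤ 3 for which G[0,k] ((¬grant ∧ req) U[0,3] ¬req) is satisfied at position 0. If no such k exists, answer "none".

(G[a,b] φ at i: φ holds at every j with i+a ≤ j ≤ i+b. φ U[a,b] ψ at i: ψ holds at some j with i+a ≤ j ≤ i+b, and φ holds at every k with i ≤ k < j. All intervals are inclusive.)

2

((¬grant ∧ req) U[0,3] ¬req) must hold from j=0 onward; find where it first fails.
  j=0: holds
  j=1: holds
  j=2: holds
  j=3: fails
Holds on [0,2], so largest k = 2.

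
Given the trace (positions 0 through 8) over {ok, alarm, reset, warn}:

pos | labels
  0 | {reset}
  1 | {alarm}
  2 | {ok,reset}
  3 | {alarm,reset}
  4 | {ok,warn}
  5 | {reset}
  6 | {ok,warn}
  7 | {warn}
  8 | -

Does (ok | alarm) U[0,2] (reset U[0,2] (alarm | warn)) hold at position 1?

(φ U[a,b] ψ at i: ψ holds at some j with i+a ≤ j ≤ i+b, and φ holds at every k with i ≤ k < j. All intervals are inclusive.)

Need some j in [1,3] with (reset U[0,2] (alarm | warn)), and (ok | alarm) at every k in [1,j-1].
  j=1: (reset U[0,2] (alarm | warn)) holds; no prefix to check → satisfied.

Holds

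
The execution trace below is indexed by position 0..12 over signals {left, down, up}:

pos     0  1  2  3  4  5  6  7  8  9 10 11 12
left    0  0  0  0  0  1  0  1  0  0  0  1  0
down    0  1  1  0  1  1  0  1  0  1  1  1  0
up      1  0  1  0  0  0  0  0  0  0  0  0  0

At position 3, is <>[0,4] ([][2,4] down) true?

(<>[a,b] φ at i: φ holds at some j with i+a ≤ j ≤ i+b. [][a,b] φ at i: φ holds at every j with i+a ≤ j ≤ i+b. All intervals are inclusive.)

Check [][2,4] down at each j in [3,7]:
  j=3: fails at 6
  j=4: fails at 6
  j=5: fails at 8
  j=6: fails at 8
  j=7: holds on [9,11]
Found at j=7 → formula holds.

Yes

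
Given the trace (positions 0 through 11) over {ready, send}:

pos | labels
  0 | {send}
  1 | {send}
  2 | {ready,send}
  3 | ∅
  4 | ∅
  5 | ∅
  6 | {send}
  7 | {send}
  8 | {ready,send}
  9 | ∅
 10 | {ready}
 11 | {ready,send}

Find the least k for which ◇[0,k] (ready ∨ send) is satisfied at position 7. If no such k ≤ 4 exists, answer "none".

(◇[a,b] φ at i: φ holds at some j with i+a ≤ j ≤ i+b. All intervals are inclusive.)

0

Scan j = 7,8,… for (ready ∨ send):
  j=7: holds
First hit at j=7, so smallest k = 7-7 = 0.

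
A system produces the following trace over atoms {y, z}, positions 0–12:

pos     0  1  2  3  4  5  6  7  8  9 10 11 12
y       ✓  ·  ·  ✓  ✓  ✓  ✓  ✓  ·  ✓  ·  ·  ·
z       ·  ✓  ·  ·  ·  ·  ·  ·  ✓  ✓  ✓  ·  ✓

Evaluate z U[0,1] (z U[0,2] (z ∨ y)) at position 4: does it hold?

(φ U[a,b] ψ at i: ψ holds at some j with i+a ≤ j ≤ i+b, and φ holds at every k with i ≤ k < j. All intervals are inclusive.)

Need some j in [4,5] with (z U[0,2] (z ∨ y)), and z at every k in [4,j-1].
  j=4: (z U[0,2] (z ∨ y)) holds; no prefix to check → satisfied.

True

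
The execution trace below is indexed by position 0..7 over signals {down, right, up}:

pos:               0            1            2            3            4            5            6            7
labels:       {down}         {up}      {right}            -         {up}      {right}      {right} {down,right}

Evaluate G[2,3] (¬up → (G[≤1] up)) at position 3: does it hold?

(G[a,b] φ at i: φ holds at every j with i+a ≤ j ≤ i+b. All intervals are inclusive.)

Does not hold

Check (¬up → (G[≤1] up)) at every j in [5,6]:
  j=5: antecedent true; consequent fails at 5 → ✗
  j=6: antecedent true; consequent fails at 6 → ✗
Fails at j=5 → formula fails.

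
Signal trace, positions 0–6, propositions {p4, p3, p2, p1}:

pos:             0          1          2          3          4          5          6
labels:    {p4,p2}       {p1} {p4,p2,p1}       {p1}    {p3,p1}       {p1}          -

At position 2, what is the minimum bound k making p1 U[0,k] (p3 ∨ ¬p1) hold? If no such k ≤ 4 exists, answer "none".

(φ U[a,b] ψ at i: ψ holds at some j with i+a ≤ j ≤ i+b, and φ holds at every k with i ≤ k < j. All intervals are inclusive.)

2

Need earliest j ≥ 2 with (p3 ∨ ¬p1), and p1 at every k in [2,j-1].
  j=2: rhs fails.
  j=3: rhs fails.
  j=4: rhs holds; lhs holds on [2,3]. k = 2.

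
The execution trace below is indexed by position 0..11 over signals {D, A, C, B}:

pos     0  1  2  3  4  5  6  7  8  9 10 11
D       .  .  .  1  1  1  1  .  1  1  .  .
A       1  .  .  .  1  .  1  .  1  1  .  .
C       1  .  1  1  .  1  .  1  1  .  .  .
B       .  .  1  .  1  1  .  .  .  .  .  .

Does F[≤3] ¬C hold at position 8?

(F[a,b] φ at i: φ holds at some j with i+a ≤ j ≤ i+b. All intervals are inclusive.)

True

Check ¬C at each j in [8,11]:
  j=8: false
  j=9: true
  j=10: true
  j=11: true
Found at j=9 → formula holds.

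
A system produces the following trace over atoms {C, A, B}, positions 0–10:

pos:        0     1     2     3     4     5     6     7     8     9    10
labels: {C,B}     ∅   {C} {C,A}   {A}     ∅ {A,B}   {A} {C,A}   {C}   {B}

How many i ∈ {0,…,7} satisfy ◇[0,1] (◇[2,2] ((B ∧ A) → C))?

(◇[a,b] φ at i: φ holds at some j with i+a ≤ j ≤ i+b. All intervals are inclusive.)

8

Evaluate at each i in [0,7]:
  i=0: ✓ (witness j=0)
  i=1: ✓ (witness j=1)
  i=2: ✓ (witness j=2)
  i=3: ✓ (witness j=3)
  i=4: ✓ (witness j=5)
  i=5: ✓ (witness j=5)
  i=6: ✓ (witness j=6)
  i=7: ✓ (witness j=7)
Positions where it holds: {0, 1, 2, 3, 4, 5, 6, 7} → 8.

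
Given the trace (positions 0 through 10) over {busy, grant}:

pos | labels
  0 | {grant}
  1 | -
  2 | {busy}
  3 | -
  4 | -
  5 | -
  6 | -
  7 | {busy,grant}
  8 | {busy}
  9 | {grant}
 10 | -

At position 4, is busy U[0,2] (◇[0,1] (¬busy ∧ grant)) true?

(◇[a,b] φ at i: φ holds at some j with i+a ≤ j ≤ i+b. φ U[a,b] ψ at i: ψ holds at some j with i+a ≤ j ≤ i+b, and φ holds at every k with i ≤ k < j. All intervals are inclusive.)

Does not hold

Need some j in [4,6] with ◇[0,1] (¬busy ∧ grant), and busy at every k in [4,j-1].
  j=4: ◇[0,1] (¬busy ∧ grant) — fails (none in [4,5]).
  j=5: ◇[0,1] (¬busy ∧ grant) — fails (none in [5,6]).
  j=6: ◇[0,1] (¬busy ∧ grant) — fails (none in [6,7]).
No j in the window works → until fails.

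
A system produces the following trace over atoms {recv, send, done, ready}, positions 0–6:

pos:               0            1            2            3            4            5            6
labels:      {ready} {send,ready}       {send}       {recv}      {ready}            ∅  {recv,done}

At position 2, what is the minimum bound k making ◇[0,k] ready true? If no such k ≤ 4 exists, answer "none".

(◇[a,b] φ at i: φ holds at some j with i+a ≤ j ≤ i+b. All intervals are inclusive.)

2

Scan j = 2,3,… for ready:
  j=2: fails
  j=3: fails
  j=4: holds
First hit at j=4, so smallest k = 4-2 = 2.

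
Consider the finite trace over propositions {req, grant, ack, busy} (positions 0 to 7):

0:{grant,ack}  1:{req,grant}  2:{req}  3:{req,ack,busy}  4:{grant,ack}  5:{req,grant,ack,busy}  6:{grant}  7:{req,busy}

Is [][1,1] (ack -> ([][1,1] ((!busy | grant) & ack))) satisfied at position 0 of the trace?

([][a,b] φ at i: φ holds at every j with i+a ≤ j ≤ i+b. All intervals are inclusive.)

Check (ack -> ([][1,1] ((!busy | grant) & ack))) at every j in [1,1]:
  j=1: antecedent false → ✓
All positions satisfy it → formula holds.

Holds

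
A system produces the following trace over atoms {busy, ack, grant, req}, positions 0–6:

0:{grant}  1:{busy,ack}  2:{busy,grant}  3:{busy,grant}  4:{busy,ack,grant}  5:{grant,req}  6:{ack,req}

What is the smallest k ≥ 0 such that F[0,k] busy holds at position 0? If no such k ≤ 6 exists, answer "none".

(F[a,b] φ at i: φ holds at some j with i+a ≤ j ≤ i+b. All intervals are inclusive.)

1

Scan j = 0,1,… for busy:
  j=0: fails
  j=1: holds
First hit at j=1, so smallest k = 1-0 = 1.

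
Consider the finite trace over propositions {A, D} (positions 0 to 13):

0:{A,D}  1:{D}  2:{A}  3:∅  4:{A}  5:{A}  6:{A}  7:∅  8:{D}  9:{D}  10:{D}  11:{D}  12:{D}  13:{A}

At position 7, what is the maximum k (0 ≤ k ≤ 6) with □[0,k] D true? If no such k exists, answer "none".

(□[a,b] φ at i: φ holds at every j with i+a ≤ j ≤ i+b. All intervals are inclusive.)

D must hold from j=7 onward; find where it first fails.
  j=7: fails → no k works.

none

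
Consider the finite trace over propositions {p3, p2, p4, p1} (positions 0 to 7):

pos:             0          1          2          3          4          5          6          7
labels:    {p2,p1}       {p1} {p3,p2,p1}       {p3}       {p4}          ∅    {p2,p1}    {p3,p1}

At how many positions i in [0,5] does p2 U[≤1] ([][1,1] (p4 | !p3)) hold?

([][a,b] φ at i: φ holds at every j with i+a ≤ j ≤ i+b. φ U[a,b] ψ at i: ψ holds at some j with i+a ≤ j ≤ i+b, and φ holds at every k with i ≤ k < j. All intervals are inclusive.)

5

Evaluate at each i in [0,5]:
  i=0: ✓ (rhs at j=0)
  i=1: ✗ (no rhs in [1,2])
  i=2: ✓ (rhs at j=3; lhs holds on [2,2])
  i=3: ✓ (rhs at j=3)
  i=4: ✓ (rhs at j=4)
  i=5: ✓ (rhs at j=5)
Positions where it holds: {0, 2, 3, 4, 5} → 5.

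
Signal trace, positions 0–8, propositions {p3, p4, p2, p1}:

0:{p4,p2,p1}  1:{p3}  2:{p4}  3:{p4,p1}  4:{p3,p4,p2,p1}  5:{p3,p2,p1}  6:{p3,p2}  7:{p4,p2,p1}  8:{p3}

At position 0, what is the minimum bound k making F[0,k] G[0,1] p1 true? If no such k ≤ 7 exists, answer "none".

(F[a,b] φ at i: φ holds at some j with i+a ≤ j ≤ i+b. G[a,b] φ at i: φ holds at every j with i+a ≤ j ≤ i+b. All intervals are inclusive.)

3

Scan j = 0,1,… for G[0,1] p1:
  j=0: fails
  j=1: fails
  j=2: fails
  j=3: holds
First hit at j=3, so smallest k = 3-0 = 3.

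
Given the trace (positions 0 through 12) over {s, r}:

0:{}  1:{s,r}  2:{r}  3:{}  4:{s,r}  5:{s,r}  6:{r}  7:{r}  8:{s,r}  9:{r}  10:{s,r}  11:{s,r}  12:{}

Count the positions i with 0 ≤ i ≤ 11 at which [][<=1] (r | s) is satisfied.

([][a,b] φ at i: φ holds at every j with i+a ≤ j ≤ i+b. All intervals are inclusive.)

8

Evaluate at each i in [0,11]:
  i=0: ✗ (fails at j=0)
  i=1: ✓ (all of [1,2])
  i=2: ✗ (fails at j=3)
  i=3: ✗ (fails at j=3)
  i=4: ✓ (all of [4,5])
  i=5: ✓ (all of [5,6])
  i=6: ✓ (all of [6,7])
  i=7: ✓ (all of [7,8])
  i=8: ✓ (all of [8,9])
  i=9: ✓ (all of [9,10])
  i=10: ✓ (all of [10,11])
  i=11: ✗ (fails at j=12)
Positions where it holds: {1, 4, 5, 6, 7, 8, 9, 10} → 8.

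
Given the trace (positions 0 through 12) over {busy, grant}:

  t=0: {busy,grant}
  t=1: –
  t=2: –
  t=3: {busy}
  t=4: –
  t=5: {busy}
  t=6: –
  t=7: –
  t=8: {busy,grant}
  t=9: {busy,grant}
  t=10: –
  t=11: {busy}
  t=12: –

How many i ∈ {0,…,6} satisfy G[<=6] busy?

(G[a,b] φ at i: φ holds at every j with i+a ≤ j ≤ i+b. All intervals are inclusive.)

0

Evaluate at each i in [0,6]:
  i=0: ✗ (fails at j=1)
  i=1: ✗ (fails at j=1)
  i=2: ✗ (fails at j=2)
  i=3: ✗ (fails at j=4)
  i=4: ✗ (fails at j=4)
  i=5: ✗ (fails at j=6)
  i=6: ✗ (fails at j=6)
Positions where it holds: {} → 0.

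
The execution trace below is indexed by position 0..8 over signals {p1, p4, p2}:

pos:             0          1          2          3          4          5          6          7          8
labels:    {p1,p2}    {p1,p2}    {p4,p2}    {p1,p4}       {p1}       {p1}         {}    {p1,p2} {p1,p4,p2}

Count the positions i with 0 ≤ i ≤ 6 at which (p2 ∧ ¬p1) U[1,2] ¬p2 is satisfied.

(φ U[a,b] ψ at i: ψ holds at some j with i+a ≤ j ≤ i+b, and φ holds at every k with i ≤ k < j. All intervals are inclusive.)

Evaluate at each i in [0,6]:
  i=0: ✗ (no rhs in [1,2])
  i=1: ✗ (lhs fails at k=1 before rhs at j=3)
  i=2: ✓ (rhs at j=3; lhs holds on [2,2])
  i=3: ✗ (lhs fails at k=3 before rhs at j=4)
  i=4: ✗ (lhs fails at k=4 before rhs at j=5)
  i=5: ✗ (lhs fails at k=5 before rhs at j=6)
  i=6: ✗ (no rhs in [7,8])
Positions where it holds: {2} → 1.

1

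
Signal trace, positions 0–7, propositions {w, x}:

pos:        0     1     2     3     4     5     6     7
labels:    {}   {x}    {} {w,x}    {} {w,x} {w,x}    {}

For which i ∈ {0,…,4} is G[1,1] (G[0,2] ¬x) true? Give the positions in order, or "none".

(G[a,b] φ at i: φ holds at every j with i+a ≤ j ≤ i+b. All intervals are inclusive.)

none

Evaluate at each i in [0,4]:
  i=0: ✗ (fails at j=1)
  i=1: ✗ (fails at j=2)
  i=2: ✗ (fails at j=3)
  i=3: ✗ (fails at j=4)
  i=4: ✗ (fails at j=5)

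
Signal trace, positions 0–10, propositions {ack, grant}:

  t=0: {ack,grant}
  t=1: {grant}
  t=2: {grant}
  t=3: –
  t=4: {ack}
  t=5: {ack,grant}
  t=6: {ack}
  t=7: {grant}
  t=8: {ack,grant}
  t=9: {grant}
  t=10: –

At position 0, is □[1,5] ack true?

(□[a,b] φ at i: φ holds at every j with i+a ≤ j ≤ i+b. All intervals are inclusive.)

Does not hold

Check ack at every j in [1,5]:
  j=1: false
  j=2: false
  j=3: false
  j=4: true
  j=5: true
Fails at j=1 → formula fails.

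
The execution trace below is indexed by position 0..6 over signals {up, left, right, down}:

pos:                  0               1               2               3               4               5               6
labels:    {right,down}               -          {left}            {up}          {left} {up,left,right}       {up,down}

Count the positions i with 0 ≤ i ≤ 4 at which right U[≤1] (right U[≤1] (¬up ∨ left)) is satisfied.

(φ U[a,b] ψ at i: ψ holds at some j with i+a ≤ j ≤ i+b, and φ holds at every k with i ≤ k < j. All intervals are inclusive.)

Evaluate at each i in [0,4]:
  i=0: ✓ (rhs at j=0)
  i=1: ✓ (rhs at j=1)
  i=2: ✓ (rhs at j=2)
  i=3: ✗ (lhs fails at k=3 before rhs at j=4)
  i=4: ✓ (rhs at j=4)
Positions where it holds: {0, 1, 2, 4} → 4.

4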